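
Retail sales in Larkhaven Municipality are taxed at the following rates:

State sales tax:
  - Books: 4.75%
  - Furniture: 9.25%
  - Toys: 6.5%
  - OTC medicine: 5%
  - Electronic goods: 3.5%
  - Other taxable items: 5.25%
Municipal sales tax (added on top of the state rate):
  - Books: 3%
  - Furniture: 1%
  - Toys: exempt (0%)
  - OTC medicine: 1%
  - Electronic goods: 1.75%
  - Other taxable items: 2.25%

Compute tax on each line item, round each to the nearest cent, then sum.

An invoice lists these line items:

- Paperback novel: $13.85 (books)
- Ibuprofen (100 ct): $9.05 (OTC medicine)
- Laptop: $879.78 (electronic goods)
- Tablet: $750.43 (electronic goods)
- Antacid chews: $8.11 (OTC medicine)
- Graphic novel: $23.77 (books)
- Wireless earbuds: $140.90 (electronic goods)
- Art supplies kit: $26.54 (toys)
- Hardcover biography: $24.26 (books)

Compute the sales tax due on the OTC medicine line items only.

Ibuprofen (100 ct) $9.05: OTC medicine → 5% + 1% municipal = 6% → $0.54
Antacid chews $8.11: OTC medicine → 5% + 1% municipal = 6% → $0.49
Tax on OTC medicine = $0.54 + $0.49 = $1.03

$1.03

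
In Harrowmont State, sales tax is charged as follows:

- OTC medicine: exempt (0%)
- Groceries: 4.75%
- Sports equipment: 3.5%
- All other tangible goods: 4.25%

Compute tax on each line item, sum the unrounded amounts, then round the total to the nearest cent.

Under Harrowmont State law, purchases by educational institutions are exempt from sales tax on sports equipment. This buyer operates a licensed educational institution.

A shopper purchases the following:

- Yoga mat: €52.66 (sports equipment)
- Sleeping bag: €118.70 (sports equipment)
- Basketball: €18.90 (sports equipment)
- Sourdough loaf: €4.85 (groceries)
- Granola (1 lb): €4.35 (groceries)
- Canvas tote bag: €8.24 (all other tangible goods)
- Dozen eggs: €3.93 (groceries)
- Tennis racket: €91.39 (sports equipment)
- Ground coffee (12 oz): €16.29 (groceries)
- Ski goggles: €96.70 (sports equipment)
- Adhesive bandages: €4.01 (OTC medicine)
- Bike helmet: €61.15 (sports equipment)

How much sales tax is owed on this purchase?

Yoga mat €52.66: sports equipment, buyer-exempt → 0% → €0.00
Sleeping bag €118.70: sports equipment, buyer-exempt → 0% → €0.00
Basketball €18.90: sports equipment, buyer-exempt → 0% → €0.00
Sourdough loaf €4.85: groceries → 4.75% → €0.230375
Granola (1 lb) €4.35: groceries → 4.75% → €0.206625
Canvas tote bag €8.24: all other tangible goods → 4.25% → €0.3502
Dozen eggs €3.93: groceries → 4.75% → €0.186675
Tennis racket €91.39: sports equipment, buyer-exempt → 0% → €0.00
Ground coffee (12 oz) €16.29: groceries → 4.75% → €0.773775
Ski goggles €96.70: sports equipment, buyer-exempt → 0% → €0.00
Adhesive bandages €4.01: OTC medicine → 0% → €0.00
Bike helmet €61.15: sports equipment, buyer-exempt → 0% → €0.00
Unrounded tax sum = €1.74765 → €1.75

€1.75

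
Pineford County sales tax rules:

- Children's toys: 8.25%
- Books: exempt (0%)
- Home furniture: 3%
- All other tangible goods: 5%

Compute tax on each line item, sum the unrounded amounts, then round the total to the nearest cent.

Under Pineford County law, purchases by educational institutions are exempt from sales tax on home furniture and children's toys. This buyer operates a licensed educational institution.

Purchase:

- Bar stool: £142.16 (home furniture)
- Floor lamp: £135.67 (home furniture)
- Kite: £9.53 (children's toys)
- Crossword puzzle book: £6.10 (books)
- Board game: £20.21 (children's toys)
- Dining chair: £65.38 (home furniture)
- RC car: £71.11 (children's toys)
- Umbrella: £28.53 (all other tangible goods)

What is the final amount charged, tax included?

Bar stool £142.16: home furniture, buyer-exempt → 0% → £0.00
Floor lamp £135.67: home furniture, buyer-exempt → 0% → £0.00
Kite £9.53: children's toys, buyer-exempt → 0% → £0.00
Crossword puzzle book £6.10: books → 0% → £0.00
Board game £20.21: children's toys, buyer-exempt → 0% → £0.00
Dining chair £65.38: home furniture, buyer-exempt → 0% → £0.00
RC car £71.11: children's toys, buyer-exempt → 0% → £0.00
Umbrella £28.53: all other tangible goods → 5% → £1.4265
Subtotal = £478.69; unrounded tax = £1.4265 → £1.43; total due = £480.12

£480.12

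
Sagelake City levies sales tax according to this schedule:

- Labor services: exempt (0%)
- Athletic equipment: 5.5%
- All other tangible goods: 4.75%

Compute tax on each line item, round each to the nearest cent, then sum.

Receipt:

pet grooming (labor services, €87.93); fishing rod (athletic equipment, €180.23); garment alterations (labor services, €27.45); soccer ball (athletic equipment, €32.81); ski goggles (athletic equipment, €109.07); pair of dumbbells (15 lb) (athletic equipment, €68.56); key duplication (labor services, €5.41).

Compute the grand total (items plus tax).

Pet grooming €87.93: labor services → 0% → €0.00
Fishing rod €180.23: athletic equipment → 5.5% → €9.91
Garment alterations €27.45: labor services → 0% → €0.00
Soccer ball €32.81: athletic equipment → 5.5% → €1.80
Ski goggles €109.07: athletic equipment → 5.5% → €6.00
Pair of dumbbells (15 lb) €68.56: athletic equipment → 5.5% → €3.77
Key duplication €5.41: labor services → 0% → €0.00
Subtotal = €511.46; tax = €21.48; total due = €532.94

€532.94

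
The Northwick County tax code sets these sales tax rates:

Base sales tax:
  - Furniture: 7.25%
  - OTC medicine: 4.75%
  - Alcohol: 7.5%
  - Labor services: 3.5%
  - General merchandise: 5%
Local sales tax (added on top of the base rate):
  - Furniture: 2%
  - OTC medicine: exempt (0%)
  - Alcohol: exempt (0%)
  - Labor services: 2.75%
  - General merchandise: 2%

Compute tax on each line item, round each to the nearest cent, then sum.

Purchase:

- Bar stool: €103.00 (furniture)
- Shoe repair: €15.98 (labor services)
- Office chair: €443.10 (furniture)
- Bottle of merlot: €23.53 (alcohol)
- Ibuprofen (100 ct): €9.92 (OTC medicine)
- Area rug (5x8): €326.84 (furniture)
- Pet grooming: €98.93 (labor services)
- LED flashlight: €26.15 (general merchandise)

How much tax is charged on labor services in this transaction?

€7.18

Shoe repair €15.98: labor services → 3.5% + 2.75% local = 6.25% → €1.00
Pet grooming €98.93: labor services → 3.5% + 2.75% local = 6.25% → €6.18
Tax on labor services = €1.00 + €6.18 = €7.18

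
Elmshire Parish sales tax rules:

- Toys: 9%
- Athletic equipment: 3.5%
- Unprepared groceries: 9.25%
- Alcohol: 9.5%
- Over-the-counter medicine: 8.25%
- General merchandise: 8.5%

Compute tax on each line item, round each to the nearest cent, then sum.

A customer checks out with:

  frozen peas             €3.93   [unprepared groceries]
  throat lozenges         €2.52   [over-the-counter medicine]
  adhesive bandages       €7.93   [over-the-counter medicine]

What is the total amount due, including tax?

€15.60

Frozen peas €3.93: unprepared groceries → 9.25% → €0.36
Throat lozenges €2.52: over-the-counter medicine → 8.25% → €0.21
Adhesive bandages €7.93: over-the-counter medicine → 8.25% → €0.65
Subtotal = €14.38; tax = €1.22; total due = €15.60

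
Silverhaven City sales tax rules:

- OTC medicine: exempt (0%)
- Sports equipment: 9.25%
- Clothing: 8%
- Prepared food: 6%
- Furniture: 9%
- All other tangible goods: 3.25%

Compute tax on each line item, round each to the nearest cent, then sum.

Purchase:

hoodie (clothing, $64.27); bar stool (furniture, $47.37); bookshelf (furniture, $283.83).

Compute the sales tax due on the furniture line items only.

Bar stool $47.37: furniture → 9% → $4.26
Bookshelf $283.83: furniture → 9% → $25.54
Tax on furniture = $4.26 + $25.54 = $29.80

$29.80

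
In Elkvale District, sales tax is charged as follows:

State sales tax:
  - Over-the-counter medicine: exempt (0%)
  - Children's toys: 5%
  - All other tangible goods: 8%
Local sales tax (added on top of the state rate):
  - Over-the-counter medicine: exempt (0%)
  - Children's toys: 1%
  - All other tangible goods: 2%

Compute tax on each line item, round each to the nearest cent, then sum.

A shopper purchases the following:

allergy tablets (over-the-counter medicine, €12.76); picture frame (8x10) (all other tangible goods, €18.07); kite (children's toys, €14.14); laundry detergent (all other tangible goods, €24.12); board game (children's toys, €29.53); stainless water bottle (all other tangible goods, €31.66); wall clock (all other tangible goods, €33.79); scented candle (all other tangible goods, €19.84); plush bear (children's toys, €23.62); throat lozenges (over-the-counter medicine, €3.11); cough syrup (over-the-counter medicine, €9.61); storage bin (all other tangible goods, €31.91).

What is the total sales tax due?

€19.98

Allergy tablets €12.76: over-the-counter medicine → 0% + 0% local = 0% → €0.00
Picture frame (8x10) €18.07: all other tangible goods → 8% + 2% local = 10% → €1.81
Kite €14.14: children's toys → 5% + 1% local = 6% → €0.85
Laundry detergent €24.12: all other tangible goods → 8% + 2% local = 10% → €2.41
Board game €29.53: children's toys → 5% + 1% local = 6% → €1.77
Stainless water bottle €31.66: all other tangible goods → 8% + 2% local = 10% → €3.17
Wall clock €33.79: all other tangible goods → 8% + 2% local = 10% → €3.38
Scented candle €19.84: all other tangible goods → 8% + 2% local = 10% → €1.98
Plush bear €23.62: children's toys → 5% + 1% local = 6% → €1.42
Throat lozenges €3.11: over-the-counter medicine → 0% + 0% local = 0% → €0.00
Cough syrup €9.61: over-the-counter medicine → 0% + 0% local = 0% → €0.00
Storage bin €31.91: all other tangible goods → 8% + 2% local = 10% → €3.19
Total tax = €1.81 + €0.85 + €2.41 + €1.77 + €3.17 + €3.38 + €1.98 + €1.42 + €3.19 = €19.98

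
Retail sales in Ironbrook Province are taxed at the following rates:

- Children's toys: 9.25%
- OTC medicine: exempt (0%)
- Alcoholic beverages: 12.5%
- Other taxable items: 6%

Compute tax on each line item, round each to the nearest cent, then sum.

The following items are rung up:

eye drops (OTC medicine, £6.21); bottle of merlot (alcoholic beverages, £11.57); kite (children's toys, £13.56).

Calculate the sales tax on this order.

Eye drops £6.21: OTC medicine → 0% → £0.00
Bottle of merlot £11.57: alcoholic beverages → 12.5% → £1.45
Kite £13.56: children's toys → 9.25% → £1.25
Total tax = £1.45 + £1.25 = £2.70

£2.70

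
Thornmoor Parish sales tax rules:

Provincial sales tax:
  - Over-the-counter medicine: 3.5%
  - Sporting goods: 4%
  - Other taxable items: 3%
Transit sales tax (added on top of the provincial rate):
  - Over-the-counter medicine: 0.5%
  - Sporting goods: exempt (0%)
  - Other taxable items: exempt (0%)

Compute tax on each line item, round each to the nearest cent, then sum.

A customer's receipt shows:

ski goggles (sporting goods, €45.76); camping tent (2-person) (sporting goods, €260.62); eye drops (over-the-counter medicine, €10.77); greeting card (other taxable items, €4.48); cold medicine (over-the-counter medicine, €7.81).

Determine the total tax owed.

€13.12

Ski goggles €45.76: sporting goods → 4% + 0% transit = 4% → €1.83
Camping tent (2-person) €260.62: sporting goods → 4% + 0% transit = 4% → €10.42
Eye drops €10.77: over-the-counter medicine → 3.5% + 0.5% transit = 4% → €0.43
Greeting card €4.48: other taxable items → 3% + 0% transit = 3% → €0.13
Cold medicine €7.81: over-the-counter medicine → 3.5% + 0.5% transit = 4% → €0.31
Total tax = €1.83 + €10.42 + €0.43 + €0.13 + €0.31 = €13.12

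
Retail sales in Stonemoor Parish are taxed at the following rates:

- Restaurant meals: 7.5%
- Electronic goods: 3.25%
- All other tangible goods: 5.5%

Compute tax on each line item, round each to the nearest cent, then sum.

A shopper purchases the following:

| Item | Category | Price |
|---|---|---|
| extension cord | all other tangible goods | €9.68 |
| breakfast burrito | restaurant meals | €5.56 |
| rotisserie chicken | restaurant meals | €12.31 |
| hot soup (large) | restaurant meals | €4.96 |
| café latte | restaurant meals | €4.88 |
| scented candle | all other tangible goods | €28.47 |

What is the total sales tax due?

€4.18

Extension cord €9.68: all other tangible goods → 5.5% → €0.53
Breakfast burrito €5.56: restaurant meals → 7.5% → €0.42
Rotisserie chicken €12.31: restaurant meals → 7.5% → €0.92
Hot soup (large) €4.96: restaurant meals → 7.5% → €0.37
Café latte €4.88: restaurant meals → 7.5% → €0.37
Scented candle €28.47: all other tangible goods → 5.5% → €1.57
Total tax = €0.53 + €0.42 + €0.92 + €0.37 + €0.37 + €1.57 = €4.18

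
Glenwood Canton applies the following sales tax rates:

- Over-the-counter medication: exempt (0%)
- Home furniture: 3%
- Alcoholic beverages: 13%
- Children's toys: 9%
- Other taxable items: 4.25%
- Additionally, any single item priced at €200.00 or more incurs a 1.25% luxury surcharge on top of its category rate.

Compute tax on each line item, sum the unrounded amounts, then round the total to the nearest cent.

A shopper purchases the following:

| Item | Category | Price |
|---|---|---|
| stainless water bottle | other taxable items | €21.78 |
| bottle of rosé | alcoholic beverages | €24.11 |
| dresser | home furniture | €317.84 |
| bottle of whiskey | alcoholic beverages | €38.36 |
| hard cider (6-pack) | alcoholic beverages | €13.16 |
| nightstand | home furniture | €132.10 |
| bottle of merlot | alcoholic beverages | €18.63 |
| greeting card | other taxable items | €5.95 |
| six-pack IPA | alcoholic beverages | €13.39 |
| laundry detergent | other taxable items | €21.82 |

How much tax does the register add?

Stainless water bottle €21.78: other taxable items → 4.25% → €0.92565
Bottle of rosé €24.11: alcoholic beverages → 13% → €3.1343
Dresser €317.84: home furniture → 3% + 1.25% surcharge = 4.25% → €13.5082
Bottle of whiskey €38.36: alcoholic beverages → 13% → €4.9868
Hard cider (6-pack) €13.16: alcoholic beverages → 13% → €1.7108
Nightstand €132.10: home furniture → 3% → €3.963
Bottle of merlot €18.63: alcoholic beverages → 13% → €2.4219
Greeting card €5.95: other taxable items → 4.25% → €0.252875
Six-pack IPA €13.39: alcoholic beverages → 13% → €1.7407
Laundry detergent €21.82: other taxable items → 4.25% → €0.92735
Unrounded tax sum = €33.571575 → €33.57

€33.57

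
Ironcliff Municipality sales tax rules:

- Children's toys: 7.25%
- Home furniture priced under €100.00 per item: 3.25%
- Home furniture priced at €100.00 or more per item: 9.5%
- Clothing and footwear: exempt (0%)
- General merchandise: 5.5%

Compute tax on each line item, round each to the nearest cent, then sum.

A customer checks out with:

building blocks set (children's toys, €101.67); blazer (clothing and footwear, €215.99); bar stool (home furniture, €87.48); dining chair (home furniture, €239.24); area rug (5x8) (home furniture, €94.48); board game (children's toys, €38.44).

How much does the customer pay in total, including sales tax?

Building blocks set €101.67: children's toys → 7.25% → €7.37
Blazer €215.99: clothing and footwear → 0% → €0.00
Bar stool €87.48: home furniture, under €100.00 → 3.25% → €2.84
Dining chair €239.24: home furniture, €100.00 or more → 9.5% → €22.73
Area rug (5x8) €94.48: home furniture, under €100.00 → 3.25% → €3.07
Board game €38.44: children's toys → 7.25% → €2.79
Subtotal = €777.30; tax = €38.80; total due = €816.10

€816.10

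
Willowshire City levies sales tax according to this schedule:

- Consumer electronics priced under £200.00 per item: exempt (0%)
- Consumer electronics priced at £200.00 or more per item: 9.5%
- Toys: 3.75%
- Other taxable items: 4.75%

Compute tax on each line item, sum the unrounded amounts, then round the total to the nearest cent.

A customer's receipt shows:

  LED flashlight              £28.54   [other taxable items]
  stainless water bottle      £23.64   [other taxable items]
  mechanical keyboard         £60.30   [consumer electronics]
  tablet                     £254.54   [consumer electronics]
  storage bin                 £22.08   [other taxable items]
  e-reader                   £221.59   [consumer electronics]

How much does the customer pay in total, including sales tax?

£659.45

LED flashlight £28.54: other taxable items → 4.75% → £1.35565
Stainless water bottle £23.64: other taxable items → 4.75% → £1.1229
Mechanical keyboard £60.30: consumer electronics, under £200.00 → 0% → £0.00
Tablet £254.54: consumer electronics, £200.00 or more → 9.5% → £24.1813
Storage bin £22.08: other taxable items → 4.75% → £1.0488
E-reader £221.59: consumer electronics, £200.00 or more → 9.5% → £21.05105
Subtotal = £610.69; unrounded tax = £48.7597 → £48.76; total due = £659.45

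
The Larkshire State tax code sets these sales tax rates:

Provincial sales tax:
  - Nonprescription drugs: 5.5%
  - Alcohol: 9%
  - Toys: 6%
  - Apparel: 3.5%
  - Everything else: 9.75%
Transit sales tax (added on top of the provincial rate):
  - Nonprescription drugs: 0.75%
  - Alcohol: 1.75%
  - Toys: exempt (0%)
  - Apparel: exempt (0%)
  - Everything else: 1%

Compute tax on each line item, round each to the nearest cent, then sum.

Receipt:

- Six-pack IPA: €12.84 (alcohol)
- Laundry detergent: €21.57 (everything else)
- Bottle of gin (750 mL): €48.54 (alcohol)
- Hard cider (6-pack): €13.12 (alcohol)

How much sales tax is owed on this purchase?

€10.33

Six-pack IPA €12.84: alcohol → 9% + 1.75% transit = 10.75% → €1.38
Laundry detergent €21.57: everything else → 9.75% + 1% transit = 10.75% → €2.32
Bottle of gin (750 mL) €48.54: alcohol → 9% + 1.75% transit = 10.75% → €5.22
Hard cider (6-pack) €13.12: alcohol → 9% + 1.75% transit = 10.75% → €1.41
Total tax = €1.38 + €2.32 + €5.22 + €1.41 = €10.33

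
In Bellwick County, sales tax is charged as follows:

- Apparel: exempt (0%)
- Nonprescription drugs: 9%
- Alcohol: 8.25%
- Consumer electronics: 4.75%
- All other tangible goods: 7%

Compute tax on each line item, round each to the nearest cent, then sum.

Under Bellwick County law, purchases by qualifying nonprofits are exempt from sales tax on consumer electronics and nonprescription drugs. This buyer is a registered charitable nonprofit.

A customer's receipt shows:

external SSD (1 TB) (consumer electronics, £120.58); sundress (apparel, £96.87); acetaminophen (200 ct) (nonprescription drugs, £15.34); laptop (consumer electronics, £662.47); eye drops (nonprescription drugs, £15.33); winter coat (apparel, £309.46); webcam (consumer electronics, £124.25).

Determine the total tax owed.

£0.00

External SSD (1 TB) £120.58: consumer electronics, buyer-exempt → 0% → £0.00
Sundress £96.87: apparel → 0% → £0.00
Acetaminophen (200 ct) £15.34: nonprescription drugs, buyer-exempt → 0% → £0.00
Laptop £662.47: consumer electronics, buyer-exempt → 0% → £0.00
Eye drops £15.33: nonprescription drugs, buyer-exempt → 0% → £0.00
Winter coat £309.46: apparel → 0% → £0.00
Webcam £124.25: consumer electronics, buyer-exempt → 0% → £0.00
Total tax = £0.00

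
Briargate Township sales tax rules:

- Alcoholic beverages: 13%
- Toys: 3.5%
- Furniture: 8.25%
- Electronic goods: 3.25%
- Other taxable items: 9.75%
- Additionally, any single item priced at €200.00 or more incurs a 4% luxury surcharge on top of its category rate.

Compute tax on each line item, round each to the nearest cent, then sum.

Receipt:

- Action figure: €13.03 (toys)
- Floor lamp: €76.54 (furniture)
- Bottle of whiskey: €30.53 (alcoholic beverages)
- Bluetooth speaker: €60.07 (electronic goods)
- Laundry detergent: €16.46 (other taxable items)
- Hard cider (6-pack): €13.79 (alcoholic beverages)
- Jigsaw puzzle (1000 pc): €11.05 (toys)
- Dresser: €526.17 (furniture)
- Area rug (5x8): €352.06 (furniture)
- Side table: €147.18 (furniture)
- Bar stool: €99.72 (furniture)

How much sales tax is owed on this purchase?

€144.43

Action figure €13.03: toys → 3.5% → €0.46
Floor lamp €76.54: furniture → 8.25% → €6.31
Bottle of whiskey €30.53: alcoholic beverages → 13% → €3.97
Bluetooth speaker €60.07: electronic goods → 3.25% → €1.95
Laundry detergent €16.46: other taxable items → 9.75% → €1.60
Hard cider (6-pack) €13.79: alcoholic beverages → 13% → €1.79
Jigsaw puzzle (1000 pc) €11.05: toys → 3.5% → €0.39
Dresser €526.17: furniture → 8.25% + 4% surcharge = 12.25% → €64.46
Area rug (5x8) €352.06: furniture → 8.25% + 4% surcharge = 12.25% → €43.13
Side table €147.18: furniture → 8.25% → €12.14
Bar stool €99.72: furniture → 8.25% → €8.23
Total tax = €0.46 + €6.31 + €3.97 + €1.95 + €1.60 + €1.79 + €0.39 + €64.46 + €43.13 + €12.14 + €8.23 = €144.43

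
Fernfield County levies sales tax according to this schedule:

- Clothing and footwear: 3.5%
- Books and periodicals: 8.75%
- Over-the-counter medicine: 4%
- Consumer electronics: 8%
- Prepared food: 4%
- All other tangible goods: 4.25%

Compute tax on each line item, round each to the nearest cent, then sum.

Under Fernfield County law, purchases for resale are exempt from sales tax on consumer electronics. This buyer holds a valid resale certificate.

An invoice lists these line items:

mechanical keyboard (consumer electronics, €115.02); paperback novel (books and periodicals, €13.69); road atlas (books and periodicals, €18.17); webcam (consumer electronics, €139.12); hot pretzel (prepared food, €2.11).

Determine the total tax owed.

€2.87

Mechanical keyboard €115.02: consumer electronics, buyer-exempt → 0% → €0.00
Paperback novel €13.69: books and periodicals → 8.75% → €1.20
Road atlas €18.17: books and periodicals → 8.75% → €1.59
Webcam €139.12: consumer electronics, buyer-exempt → 0% → €0.00
Hot pretzel €2.11: prepared food → 4% → €0.08
Total tax = €1.20 + €1.59 + €0.08 = €2.87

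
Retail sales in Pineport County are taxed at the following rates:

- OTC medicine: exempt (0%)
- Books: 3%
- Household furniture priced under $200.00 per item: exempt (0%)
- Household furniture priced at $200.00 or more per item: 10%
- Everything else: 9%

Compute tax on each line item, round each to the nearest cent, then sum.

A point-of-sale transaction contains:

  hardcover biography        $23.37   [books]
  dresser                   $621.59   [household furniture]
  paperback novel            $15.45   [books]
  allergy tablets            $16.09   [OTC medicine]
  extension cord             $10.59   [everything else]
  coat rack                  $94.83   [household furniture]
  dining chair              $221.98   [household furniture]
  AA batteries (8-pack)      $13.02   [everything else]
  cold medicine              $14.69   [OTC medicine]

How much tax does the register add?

$87.64

Hardcover biography $23.37: books → 3% → $0.70
Dresser $621.59: household furniture, $200.00 or more → 10% → $62.16
Paperback novel $15.45: books → 3% → $0.46
Allergy tablets $16.09: OTC medicine → 0% → $0.00
Extension cord $10.59: everything else → 9% → $0.95
Coat rack $94.83: household furniture, under $200.00 → 0% → $0.00
Dining chair $221.98: household furniture, $200.00 or more → 10% → $22.20
AA batteries (8-pack) $13.02: everything else → 9% → $1.17
Cold medicine $14.69: OTC medicine → 0% → $0.00
Total tax = $0.70 + $62.16 + $0.46 + $0.95 + $22.20 + $1.17 = $87.64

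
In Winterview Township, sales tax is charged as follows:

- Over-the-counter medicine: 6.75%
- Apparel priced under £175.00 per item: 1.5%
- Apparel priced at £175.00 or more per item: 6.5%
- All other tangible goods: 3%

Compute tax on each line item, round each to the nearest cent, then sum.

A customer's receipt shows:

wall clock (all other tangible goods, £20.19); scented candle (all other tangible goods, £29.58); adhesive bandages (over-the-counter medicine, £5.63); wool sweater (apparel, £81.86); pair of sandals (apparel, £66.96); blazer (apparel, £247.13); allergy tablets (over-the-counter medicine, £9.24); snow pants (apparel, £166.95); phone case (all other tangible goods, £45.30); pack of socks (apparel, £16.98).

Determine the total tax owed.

Wall clock £20.19: all other tangible goods → 3% → £0.61
Scented candle £29.58: all other tangible goods → 3% → £0.89
Adhesive bandages £5.63: over-the-counter medicine → 6.75% → £0.38
Wool sweater £81.86: apparel, under £175.00 → 1.5% → £1.23
Pair of sandals £66.96: apparel, under £175.00 → 1.5% → £1.00
Blazer £247.13: apparel, £175.00 or more → 6.5% → £16.06
Allergy tablets £9.24: over-the-counter medicine → 6.75% → £0.62
Snow pants £166.95: apparel, under £175.00 → 1.5% → £2.50
Phone case £45.30: all other tangible goods → 3% → £1.36
Pack of socks £16.98: apparel, under £175.00 → 1.5% → £0.25
Total tax = £0.61 + £0.89 + £0.38 + £1.23 + £1.00 + £16.06 + £0.62 + £2.50 + £1.36 + £0.25 = £24.90

£24.90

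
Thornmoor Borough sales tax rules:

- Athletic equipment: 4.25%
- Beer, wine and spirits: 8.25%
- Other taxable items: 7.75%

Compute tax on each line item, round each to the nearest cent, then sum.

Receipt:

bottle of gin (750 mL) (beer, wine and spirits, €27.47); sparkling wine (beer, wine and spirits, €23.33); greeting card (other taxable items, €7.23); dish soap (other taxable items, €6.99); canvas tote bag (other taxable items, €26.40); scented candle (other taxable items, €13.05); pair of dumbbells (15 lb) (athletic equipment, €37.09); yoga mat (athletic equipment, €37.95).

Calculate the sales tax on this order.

€11.54

Bottle of gin (750 mL) €27.47: beer, wine and spirits → 8.25% → €2.27
Sparkling wine €23.33: beer, wine and spirits → 8.25% → €1.92
Greeting card €7.23: other taxable items → 7.75% → €0.56
Dish soap €6.99: other taxable items → 7.75% → €0.54
Canvas tote bag €26.40: other taxable items → 7.75% → €2.05
Scented candle €13.05: other taxable items → 7.75% → €1.01
Pair of dumbbells (15 lb) €37.09: athletic equipment → 4.25% → €1.58
Yoga mat €37.95: athletic equipment → 4.25% → €1.61
Total tax = €2.27 + €1.92 + €0.56 + €0.54 + €2.05 + €1.01 + €1.58 + €1.61 = €11.54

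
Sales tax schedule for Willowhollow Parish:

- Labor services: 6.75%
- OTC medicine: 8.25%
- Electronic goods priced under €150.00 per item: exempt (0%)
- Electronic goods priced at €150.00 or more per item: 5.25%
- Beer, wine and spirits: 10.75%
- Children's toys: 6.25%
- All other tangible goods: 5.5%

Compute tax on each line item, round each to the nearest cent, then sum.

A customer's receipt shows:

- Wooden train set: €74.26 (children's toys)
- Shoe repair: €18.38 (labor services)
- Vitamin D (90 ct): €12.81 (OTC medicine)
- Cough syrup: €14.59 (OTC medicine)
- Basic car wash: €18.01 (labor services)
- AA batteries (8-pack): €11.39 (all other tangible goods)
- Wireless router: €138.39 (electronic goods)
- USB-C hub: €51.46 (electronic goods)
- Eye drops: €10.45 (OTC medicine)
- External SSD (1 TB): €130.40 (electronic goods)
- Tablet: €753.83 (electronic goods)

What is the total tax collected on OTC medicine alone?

€3.12

Vitamin D (90 ct) €12.81: OTC medicine → 8.25% → €1.06
Cough syrup €14.59: OTC medicine → 8.25% → €1.20
Eye drops €10.45: OTC medicine → 8.25% → €0.86
Tax on OTC medicine = €1.06 + €1.20 + €0.86 = €3.12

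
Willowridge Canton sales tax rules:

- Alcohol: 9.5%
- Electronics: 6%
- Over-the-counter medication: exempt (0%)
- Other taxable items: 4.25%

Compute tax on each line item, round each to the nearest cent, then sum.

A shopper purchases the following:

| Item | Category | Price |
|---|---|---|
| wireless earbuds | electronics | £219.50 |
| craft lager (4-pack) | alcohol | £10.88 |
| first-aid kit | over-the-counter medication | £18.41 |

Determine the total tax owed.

Wireless earbuds £219.50: electronics → 6% → £13.17
Craft lager (4-pack) £10.88: alcohol → 9.5% → £1.03
First-aid kit £18.41: over-the-counter medication → 0% → £0.00
Total tax = £13.17 + £1.03 = £14.20

£14.20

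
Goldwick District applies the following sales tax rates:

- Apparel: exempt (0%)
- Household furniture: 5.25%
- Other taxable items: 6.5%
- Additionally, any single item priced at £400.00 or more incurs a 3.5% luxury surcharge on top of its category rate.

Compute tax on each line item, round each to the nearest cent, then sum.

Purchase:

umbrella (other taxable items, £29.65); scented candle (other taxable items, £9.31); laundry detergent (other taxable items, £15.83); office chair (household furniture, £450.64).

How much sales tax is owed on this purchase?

£43.00

Umbrella £29.65: other taxable items → 6.5% → £1.93
Scented candle £9.31: other taxable items → 6.5% → £0.61
Laundry detergent £15.83: other taxable items → 6.5% → £1.03
Office chair £450.64: household furniture → 5.25% + 3.5% surcharge = 8.75% → £39.43
Total tax = £1.93 + £0.61 + £1.03 + £39.43 = £43.00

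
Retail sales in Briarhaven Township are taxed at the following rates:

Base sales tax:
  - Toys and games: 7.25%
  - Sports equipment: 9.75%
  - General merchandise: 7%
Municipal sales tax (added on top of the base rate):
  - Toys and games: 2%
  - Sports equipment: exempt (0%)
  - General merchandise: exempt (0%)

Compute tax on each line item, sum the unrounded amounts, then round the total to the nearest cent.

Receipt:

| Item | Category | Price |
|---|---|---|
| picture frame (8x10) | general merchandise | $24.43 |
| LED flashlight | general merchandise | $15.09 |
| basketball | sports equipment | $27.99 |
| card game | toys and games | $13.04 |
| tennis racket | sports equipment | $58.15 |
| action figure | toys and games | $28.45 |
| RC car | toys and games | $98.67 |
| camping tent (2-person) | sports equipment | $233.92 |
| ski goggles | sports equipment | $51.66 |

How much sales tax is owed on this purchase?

Picture frame (8x10) $24.43: general merchandise → 7% + 0% municipal = 7% → $1.7101
LED flashlight $15.09: general merchandise → 7% + 0% municipal = 7% → $1.0563
Basketball $27.99: sports equipment → 9.75% + 0% municipal = 9.75% → $2.729025
Card game $13.04: toys and games → 7.25% + 2% municipal = 9.25% → $1.2062
Tennis racket $58.15: sports equipment → 9.75% + 0% municipal = 9.75% → $5.669625
Action figure $28.45: toys and games → 7.25% + 2% municipal = 9.25% → $2.631625
RC car $98.67: toys and games → 7.25% + 2% municipal = 9.25% → $9.126975
Camping tent (2-person) $233.92: sports equipment → 9.75% + 0% municipal = 9.75% → $22.8072
Ski goggles $51.66: sports equipment → 9.75% + 0% municipal = 9.75% → $5.03685
Unrounded tax sum = $51.9739 → $51.97

$51.97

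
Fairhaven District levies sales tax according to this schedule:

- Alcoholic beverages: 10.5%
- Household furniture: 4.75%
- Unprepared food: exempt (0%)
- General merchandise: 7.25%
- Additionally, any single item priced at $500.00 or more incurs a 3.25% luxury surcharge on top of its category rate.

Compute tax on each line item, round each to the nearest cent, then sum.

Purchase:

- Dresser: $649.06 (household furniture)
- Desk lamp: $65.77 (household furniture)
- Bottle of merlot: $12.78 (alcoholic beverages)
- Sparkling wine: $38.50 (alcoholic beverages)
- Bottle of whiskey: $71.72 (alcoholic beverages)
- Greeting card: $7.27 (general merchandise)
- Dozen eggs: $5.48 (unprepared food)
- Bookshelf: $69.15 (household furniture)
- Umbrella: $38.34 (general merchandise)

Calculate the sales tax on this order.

$74.54

Dresser $649.06: household furniture → 4.75% + 3.25% surcharge = 8% → $51.92
Desk lamp $65.77: household furniture → 4.75% → $3.12
Bottle of merlot $12.78: alcoholic beverages → 10.5% → $1.34
Sparkling wine $38.50: alcoholic beverages → 10.5% → $4.04
Bottle of whiskey $71.72: alcoholic beverages → 10.5% → $7.53
Greeting card $7.27: general merchandise → 7.25% → $0.53
Dozen eggs $5.48: unprepared food → 0% → $0.00
Bookshelf $69.15: household furniture → 4.75% → $3.28
Umbrella $38.34: general merchandise → 7.25% → $2.78
Total tax = $51.92 + $3.12 + $1.34 + $4.04 + $7.53 + $0.53 + $3.28 + $2.78 = $74.54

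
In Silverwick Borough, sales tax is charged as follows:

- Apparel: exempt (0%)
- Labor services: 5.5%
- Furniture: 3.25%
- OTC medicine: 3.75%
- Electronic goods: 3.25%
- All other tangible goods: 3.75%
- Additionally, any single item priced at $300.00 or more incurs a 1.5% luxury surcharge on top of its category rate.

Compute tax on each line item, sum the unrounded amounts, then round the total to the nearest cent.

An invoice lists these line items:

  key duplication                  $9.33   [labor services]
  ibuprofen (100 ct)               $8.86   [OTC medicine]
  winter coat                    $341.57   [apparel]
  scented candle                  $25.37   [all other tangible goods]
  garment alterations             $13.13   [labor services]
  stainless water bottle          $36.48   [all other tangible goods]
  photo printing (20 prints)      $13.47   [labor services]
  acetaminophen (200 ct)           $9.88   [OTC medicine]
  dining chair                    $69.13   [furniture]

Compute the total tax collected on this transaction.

$12.37

Key duplication $9.33: labor services → 5.5% → $0.51315
Ibuprofen (100 ct) $8.86: OTC medicine → 3.75% → $0.33225
Winter coat $341.57: apparel → 0% + 1.5% surcharge = 1.5% → $5.12355
Scented candle $25.37: all other tangible goods → 3.75% → $0.951375
Garment alterations $13.13: labor services → 5.5% → $0.72215
Stainless water bottle $36.48: all other tangible goods → 3.75% → $1.368
Photo printing (20 prints) $13.47: labor services → 5.5% → $0.74085
Acetaminophen (200 ct) $9.88: OTC medicine → 3.75% → $0.3705
Dining chair $69.13: furniture → 3.25% → $2.246725
Unrounded tax sum = $12.36855 → $12.37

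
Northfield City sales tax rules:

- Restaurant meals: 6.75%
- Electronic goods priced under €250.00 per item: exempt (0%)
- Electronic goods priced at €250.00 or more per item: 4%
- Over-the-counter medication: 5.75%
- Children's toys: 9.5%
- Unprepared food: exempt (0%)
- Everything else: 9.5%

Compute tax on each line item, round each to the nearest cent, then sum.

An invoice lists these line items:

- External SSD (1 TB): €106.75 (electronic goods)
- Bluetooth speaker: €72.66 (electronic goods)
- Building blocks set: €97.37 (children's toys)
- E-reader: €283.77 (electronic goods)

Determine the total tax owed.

€20.60

External SSD (1 TB) €106.75: electronic goods, under €250.00 → 0% → €0.00
Bluetooth speaker €72.66: electronic goods, under €250.00 → 0% → €0.00
Building blocks set €97.37: children's toys → 9.5% → €9.25
E-reader €283.77: electronic goods, €250.00 or more → 4% → €11.35
Total tax = €9.25 + €11.35 = €20.60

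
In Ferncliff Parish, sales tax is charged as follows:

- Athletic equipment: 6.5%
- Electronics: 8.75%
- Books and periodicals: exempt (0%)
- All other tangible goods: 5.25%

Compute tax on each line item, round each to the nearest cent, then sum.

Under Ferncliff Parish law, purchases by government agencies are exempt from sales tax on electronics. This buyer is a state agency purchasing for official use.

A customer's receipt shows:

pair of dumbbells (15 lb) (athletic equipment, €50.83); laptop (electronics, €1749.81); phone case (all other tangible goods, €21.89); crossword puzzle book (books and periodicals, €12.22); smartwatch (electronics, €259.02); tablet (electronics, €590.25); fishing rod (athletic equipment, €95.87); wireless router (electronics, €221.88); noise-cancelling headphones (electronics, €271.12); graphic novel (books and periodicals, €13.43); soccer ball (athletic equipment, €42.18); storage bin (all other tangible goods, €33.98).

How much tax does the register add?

Pair of dumbbells (15 lb) €50.83: athletic equipment → 6.5% → €3.30
Laptop €1749.81: electronics, buyer-exempt → 0% → €0.00
Phone case €21.89: all other tangible goods → 5.25% → €1.15
Crossword puzzle book €12.22: books and periodicals → 0% → €0.00
Smartwatch €259.02: electronics, buyer-exempt → 0% → €0.00
Tablet €590.25: electronics, buyer-exempt → 0% → €0.00
Fishing rod €95.87: athletic equipment → 6.5% → €6.23
Wireless router €221.88: electronics, buyer-exempt → 0% → €0.00
Noise-cancelling headphones €271.12: electronics, buyer-exempt → 0% → €0.00
Graphic novel €13.43: books and periodicals → 0% → €0.00
Soccer ball €42.18: athletic equipment → 6.5% → €2.74
Storage bin €33.98: all other tangible goods → 5.25% → €1.78
Total tax = €3.30 + €1.15 + €6.23 + €2.74 + €1.78 = €15.20

€15.20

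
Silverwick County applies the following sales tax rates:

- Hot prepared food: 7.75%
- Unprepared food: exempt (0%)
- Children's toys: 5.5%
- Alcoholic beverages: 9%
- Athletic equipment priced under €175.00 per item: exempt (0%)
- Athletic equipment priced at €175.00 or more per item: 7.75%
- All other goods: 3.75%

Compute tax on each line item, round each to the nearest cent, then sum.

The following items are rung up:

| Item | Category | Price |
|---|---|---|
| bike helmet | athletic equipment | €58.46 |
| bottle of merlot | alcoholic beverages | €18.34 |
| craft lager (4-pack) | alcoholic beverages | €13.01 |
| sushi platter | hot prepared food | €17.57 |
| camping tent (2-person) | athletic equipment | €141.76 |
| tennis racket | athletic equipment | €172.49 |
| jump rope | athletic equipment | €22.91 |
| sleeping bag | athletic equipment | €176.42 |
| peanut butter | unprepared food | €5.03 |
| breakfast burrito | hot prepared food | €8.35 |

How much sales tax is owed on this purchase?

€18.50

Bike helmet €58.46: athletic equipment, under €175.00 → 0% → €0.00
Bottle of merlot €18.34: alcoholic beverages → 9% → €1.65
Craft lager (4-pack) €13.01: alcoholic beverages → 9% → €1.17
Sushi platter €17.57: hot prepared food → 7.75% → €1.36
Camping tent (2-person) €141.76: athletic equipment, under €175.00 → 0% → €0.00
Tennis racket €172.49: athletic equipment, under €175.00 → 0% → €0.00
Jump rope €22.91: athletic equipment, under €175.00 → 0% → €0.00
Sleeping bag €176.42: athletic equipment, €175.00 or more → 7.75% → €13.67
Peanut butter €5.03: unprepared food → 0% → €0.00
Breakfast burrito €8.35: hot prepared food → 7.75% → €0.65
Total tax = €1.65 + €1.17 + €1.36 + €13.67 + €0.65 = €18.50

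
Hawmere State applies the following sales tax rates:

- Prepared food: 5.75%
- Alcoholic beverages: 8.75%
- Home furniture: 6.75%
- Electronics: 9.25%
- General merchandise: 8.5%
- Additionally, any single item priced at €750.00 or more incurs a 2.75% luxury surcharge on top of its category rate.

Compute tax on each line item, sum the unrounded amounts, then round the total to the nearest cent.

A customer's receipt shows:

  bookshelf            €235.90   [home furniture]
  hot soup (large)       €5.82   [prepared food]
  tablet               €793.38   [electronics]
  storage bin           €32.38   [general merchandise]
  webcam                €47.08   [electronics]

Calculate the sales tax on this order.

Bookshelf €235.90: home furniture → 6.75% → €15.92325
Hot soup (large) €5.82: prepared food → 5.75% → €0.33465
Tablet €793.38: electronics → 9.25% + 2.75% surcharge = 12% → €95.2056
Storage bin €32.38: general merchandise → 8.5% → €2.7523
Webcam €47.08: electronics → 9.25% → €4.3549
Unrounded tax sum = €118.5707 → €118.57

€118.57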